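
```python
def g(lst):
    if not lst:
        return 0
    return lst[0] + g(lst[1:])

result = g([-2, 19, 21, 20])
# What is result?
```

(-2) + 19 + 21 + 20 + 0 = 58

Answer: 58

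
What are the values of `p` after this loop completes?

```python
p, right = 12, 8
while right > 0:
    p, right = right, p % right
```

GCD of 12 and 8
`p` takes the values: 12 → 8 → 4

Answer: 4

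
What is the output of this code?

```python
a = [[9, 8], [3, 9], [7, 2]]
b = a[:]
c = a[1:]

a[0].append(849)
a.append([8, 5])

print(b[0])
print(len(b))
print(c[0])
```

Key concept: slice with nested mutation.
Step by step:
`a = [[9, 8], [3, 9], [7, 2]]` → a = [[9, 8], [3, 9], [7, 2]]
`b = a[:]` → b = [[9, 8], [3, 9], [7, 2]]
`c = a[1:]` → c = [[3, 9], [7, 2]]
`a[0].append(849)` → a = [[9, 8, 849], [3, 9], [7, 2]]; b = [[9, 8, 849], [3, 9], [7, 2]]
`a.append([8, 5])` → a = [[9, 8, 849], [3, 9], [7, 2], [8, 5]]
`print(b[0])` → prints [9, 8, 849]
`print(len(b))` → prints 3
`print(c[0])` → prints [3, 9]

Answer:
[9, 8, 849]
3
[3, 9]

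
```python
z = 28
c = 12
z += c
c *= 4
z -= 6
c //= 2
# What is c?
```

Trace:
`z = 28` → z = 28
`c = 12` → c = 12
`z += c` → z = 40
`c *= 4` → c = 48
`z -= 6` → z = 34
`c //= 2` → c = 24
So c = 24

Answer: 24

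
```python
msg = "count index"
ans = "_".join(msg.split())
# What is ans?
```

Trace:
`msg = "count index"` → msg = 'count index'
`ans = "_".join(msg.split())` → ans = 'count_index'
So ans = 'count_index'

Answer: 'count_index'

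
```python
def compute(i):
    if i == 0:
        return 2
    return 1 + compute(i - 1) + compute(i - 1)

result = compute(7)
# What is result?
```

compute(i) = 1 + 2·compute(i-1), compute(0)=2. Closed form: (2+1)·2^7 - 1 = 383.

Answer: 383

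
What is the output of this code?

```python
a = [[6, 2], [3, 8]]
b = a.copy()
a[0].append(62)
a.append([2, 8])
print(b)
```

Key concept: shallow copy with nested lists.
Step by step:
`a = [[6, 2], [3, 8]]` → a = [[6, 2], [3, 8]]
`b = a.copy()` → b = [[6, 2], [3, 8]]
`a[0].append(62)` → a = [[6, 2, 62], [3, 8]]; b = [[6, 2, 62], [3, 8]]
`a.append([2, 8])` → a = [[6, 2, 62], [3, 8], [2, 8]]
`print(b)` → prints [[6, 2, 62], [3, 8]]

Answer: [[6, 2, 62], [3, 8]]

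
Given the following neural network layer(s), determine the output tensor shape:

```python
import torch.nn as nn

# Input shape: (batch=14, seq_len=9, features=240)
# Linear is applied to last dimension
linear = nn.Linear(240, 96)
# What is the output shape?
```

Input: (14, 9, 240) -> Output: (14, 9, 96)

Answer: (14, 9, 96)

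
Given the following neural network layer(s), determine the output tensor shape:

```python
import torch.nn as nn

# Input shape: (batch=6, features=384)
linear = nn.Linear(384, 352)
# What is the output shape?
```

Input: (6, 384) -> Output: (6, 352)

Answer: (6, 352)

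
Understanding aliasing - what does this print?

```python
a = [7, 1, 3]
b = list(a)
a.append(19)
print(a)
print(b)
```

Key concept: list() constructor creates copy.
Step by step:
`a = [7, 1, 3]` → a = [7, 1, 3]
`b = list(a)` → b = [7, 1, 3]
`a.append(19)` → a = [7, 1, 3, 19]
`print(a)` → prints [7, 1, 3, 19]
`print(b)` → prints [7, 1, 3]

Answer:
[7, 1, 3, 19]
[7, 1, 3]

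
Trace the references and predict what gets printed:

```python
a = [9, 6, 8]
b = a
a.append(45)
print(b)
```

Key concept: basic list aliasing.
Step by step:
`a = [9, 6, 8]` → a = [9, 6, 8]
`b = a` → b = [9, 6, 8] (same object as a)
`a.append(45)` → a = [9, 6, 8, 45] (same object as b); b = [9, 6, 8, 45] (same object as a)
`print(b)` → prints [9, 6, 8, 45]

Answer: [9, 6, 8, 45]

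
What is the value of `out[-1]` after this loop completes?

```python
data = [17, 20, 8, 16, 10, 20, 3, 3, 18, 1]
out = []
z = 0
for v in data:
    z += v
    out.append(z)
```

Cumulative sum ends at 116
`out` takes the values: [] → [17] → [17, 37] → [17, 37, 45] → [17, 37, 45, 61] → [17, 37, 45, 61, 71] → [17, 37, 45, 61, 71, 91] → [17, 37, 45, 61, 71, 91, 94] → [17, 37, 45, 61, 71, 91, 94, 97] → [17, 37, 45, 61, 71, 91, 94, 97, 115] → [17, 37, 45, 61, 71, 91, 94, 97, 115, 116]
So `out[-1]` = 116

Answer: 116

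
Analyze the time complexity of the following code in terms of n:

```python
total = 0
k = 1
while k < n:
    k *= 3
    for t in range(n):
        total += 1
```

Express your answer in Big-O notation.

Each loop level contributes: log n × n. Multiplying the contributions gives O(n log n).

Answer: O(n log n)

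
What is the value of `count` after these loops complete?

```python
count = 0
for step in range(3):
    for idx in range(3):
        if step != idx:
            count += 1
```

3² - 3 (exclude diagonal)
`count` takes the values: 0 → 1 → 2 → 3 → 4 → 5 → 6

Answer: 6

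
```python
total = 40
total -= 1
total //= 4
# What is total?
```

Trace:
`total = 40` → total = 40
`total -= 1` → total = 39
`total //= 4` → total = 9
So total = 9

Answer: 9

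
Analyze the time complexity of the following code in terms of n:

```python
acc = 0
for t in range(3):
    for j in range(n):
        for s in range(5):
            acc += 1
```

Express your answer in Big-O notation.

Each loop level contributes: 1 × n × 1. Multiplying the contributions gives O(n).

Answer: O(n)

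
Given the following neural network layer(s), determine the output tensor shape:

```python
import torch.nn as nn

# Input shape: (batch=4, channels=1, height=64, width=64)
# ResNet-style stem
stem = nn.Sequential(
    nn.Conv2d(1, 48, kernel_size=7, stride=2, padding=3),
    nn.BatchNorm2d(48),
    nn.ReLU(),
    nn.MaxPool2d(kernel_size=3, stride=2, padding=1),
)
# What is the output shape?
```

Input: (4, 1, 64, 64) -> after Conv2d 7x7 stride=2: (4, 48, 32, 32) -> Output: (4, 48, 16, 16)

Answer: (4, 48, 16, 16)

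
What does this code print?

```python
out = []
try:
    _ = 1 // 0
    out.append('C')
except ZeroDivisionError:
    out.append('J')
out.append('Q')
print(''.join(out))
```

Execution trace: 'J' (except ZeroDivisionError) → 'Q' (after the try/except). Output: JQ

Answer: JQ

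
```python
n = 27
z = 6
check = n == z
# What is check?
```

Trace:
`n = 27` → n = 27
`z = 6` → z = 6
`check = n == z` → check = False
So check = False

Answer: False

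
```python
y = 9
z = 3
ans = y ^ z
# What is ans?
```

Trace:
`y = 9` → y = 9
`z = 3` → z = 3
`ans = y ^ z` → ans = 10
So ans = 10

Answer: 10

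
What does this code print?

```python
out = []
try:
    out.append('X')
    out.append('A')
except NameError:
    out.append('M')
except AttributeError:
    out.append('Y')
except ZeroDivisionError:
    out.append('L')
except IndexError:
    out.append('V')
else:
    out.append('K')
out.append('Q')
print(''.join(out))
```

Execution trace: 'X' (try body) → 'A' (try body, no exception) → 'K' (else) → 'Q' (after the try/except). Output: XAKQ

Answer: XAKQ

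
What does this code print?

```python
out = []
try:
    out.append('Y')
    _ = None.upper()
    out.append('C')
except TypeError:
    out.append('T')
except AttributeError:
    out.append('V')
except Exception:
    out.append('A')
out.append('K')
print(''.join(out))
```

Execution trace: 'Y' (try body) → 'V' (except AttributeError) → 'K' (after the try/except). Output: YVK

Answer: YVK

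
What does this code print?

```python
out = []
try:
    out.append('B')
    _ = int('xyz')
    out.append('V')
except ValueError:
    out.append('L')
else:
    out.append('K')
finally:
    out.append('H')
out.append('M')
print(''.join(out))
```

Execution trace: 'B' (try body) → 'L' (except ValueError) → 'H' (finally) → 'M' (after the try/except). Output: BLHM

Answer: BLHM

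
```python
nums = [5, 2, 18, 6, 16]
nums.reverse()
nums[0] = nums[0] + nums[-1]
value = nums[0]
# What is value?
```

Trace:
`nums = [5, 2, 18, 6, 16]` → nums = [5, 2, 18, 6, 16]
`nums.reverse()` → nums = [16, 6, 18, 2, 5]
`nums[0] = nums[0] + nums[-1]` → nums = [21, 6, 18, 2, 5]
`value = nums[0]` → value = 21
So value = 21

Answer: 21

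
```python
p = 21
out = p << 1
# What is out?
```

Trace:
`p = 21` → p = 21
`out = p << 1` → out = 42
So out = 42

Answer: 42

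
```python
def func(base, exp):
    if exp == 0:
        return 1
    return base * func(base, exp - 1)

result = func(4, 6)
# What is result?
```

func(4, 6) = 4 * 4 * 4 * 4 * 4 * 4 = 4096

Answer: 4096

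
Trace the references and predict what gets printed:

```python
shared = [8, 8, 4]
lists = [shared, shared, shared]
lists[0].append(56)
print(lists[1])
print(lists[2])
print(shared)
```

Key concept: list of same reference.
Step by step:
`shared = [8, 8, 4]` → shared = [8, 8, 4]
`lists = [shared, shared, shared]` → lists = [[8, 8, 4], [8, 8, 4], [8, 8, 4]]
`lists[0].append(56)` → shared = [8, 8, 4, 56]; lists = [[8, 8, 4, 56], [8, 8, 4, 56], [8, 8, 4, 56]]
`print(lists[1])` → prints [8, 8, 4, 56]
`print(lists[2])` → prints [8, 8, 4, 56]
`print(shared)` → prints [8, 8, 4, 56]

Answer:
[8, 8, 4, 56]
[8, 8, 4, 56]
[8, 8, 4, 56]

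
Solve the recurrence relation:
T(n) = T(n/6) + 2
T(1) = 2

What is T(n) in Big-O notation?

Each step divides n by 6 and adds 2. After log_6(n) steps we reach T(1)=2. So T(n) = 2·log_6(n) + 2 = O(log n).

Answer: O(log n)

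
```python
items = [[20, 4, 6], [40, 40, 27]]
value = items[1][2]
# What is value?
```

Trace:
`items = [[20, 4, 6], [40, 40, 27]]` → items = [[20, 4, 6], [40, 40, 27]]
`value = items[1][2]` → value = 27
So value = 27

Answer: 27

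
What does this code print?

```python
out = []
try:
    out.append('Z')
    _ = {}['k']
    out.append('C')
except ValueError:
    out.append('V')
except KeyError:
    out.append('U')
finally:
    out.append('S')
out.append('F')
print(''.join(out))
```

Execution trace: 'Z' (try body) → 'U' (except KeyError) → 'S' (finally) → 'F' (after the try/except). Output: ZUSF

Answer: ZUSF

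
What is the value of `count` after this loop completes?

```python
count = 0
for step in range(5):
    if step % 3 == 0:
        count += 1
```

Count numbers divisible by 3 in range(5)
`count` takes the values: 0 → 1 → 2

Answer: 2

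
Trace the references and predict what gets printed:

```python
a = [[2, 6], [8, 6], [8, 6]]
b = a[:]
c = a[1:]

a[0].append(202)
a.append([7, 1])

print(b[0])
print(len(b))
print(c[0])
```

Key concept: slice with nested mutation.
Step by step:
`a = [[2, 6], [8, 6], [8, 6]]` → a = [[2, 6], [8, 6], [8, 6]]
`b = a[:]` → b = [[2, 6], [8, 6], [8, 6]]
`c = a[1:]` → c = [[8, 6], [8, 6]]
`a[0].append(202)` → a = [[2, 6, 202], [8, 6], [8, 6]]; b = [[2, 6, 202], [8, 6], [8, 6]]
`a.append([7, 1])` → a = [[2, 6, 202], [8, 6], [8, 6], [7, 1]]
`print(b[0])` → prints [2, 6, 202]
`print(len(b))` → prints 3
`print(c[0])` → prints [8, 6]

Answer:
[2, 6, 202]
3
[8, 6]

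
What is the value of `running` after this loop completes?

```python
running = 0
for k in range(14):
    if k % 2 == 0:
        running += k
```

Sum of even numbers 0 to 13
`running` takes the values: 0 → 2 → 6 → 12 → 20 → 30 → 42

Answer: 42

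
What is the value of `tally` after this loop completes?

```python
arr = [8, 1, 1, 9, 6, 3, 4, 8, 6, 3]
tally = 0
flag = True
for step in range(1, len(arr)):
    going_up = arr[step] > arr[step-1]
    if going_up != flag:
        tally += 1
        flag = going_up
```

Count direction changes in [8, 1, 1, 9, 6, 3, 4, 8, 6, 3]
`tally` takes the values: 0 → 1 → 2 → 3 → 4 → 5

Answer: 5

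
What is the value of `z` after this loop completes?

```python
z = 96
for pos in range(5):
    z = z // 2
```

Halve 5 times: 96 // 2^5 = 3
`z` takes the values: 96 → 48 → 24 → 12 → 6 → 3

Answer: 3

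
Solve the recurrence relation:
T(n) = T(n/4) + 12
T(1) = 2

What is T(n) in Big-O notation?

Each step divides n by 4 and adds 12. After log_4(n) steps we reach T(1)=2. So T(n) = 12·log_4(n) + 2 = O(log n).

Answer: O(log n)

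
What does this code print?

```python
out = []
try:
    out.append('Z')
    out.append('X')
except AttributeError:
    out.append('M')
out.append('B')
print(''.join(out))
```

Execution trace: 'Z' (try body) → 'X' (try body, no exception) → 'B' (after the try/except). Output: ZXB

Answer: ZXB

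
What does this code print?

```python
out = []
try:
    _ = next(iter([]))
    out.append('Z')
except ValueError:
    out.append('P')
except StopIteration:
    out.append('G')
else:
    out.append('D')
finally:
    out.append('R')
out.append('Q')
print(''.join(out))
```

Execution trace: 'G' (except StopIteration) → 'R' (finally) → 'Q' (after the try/except). Output: GRQ

Answer: GRQ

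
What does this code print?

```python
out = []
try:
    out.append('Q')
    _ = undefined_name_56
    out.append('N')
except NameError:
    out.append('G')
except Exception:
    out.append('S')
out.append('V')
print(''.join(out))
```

Execution trace: 'Q' (try body) → 'G' (except NameError) → 'V' (after the try/except). Output: QGV

Answer: QGV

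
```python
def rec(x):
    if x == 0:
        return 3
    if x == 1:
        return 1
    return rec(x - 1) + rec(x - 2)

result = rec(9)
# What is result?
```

Build up from base cases: rec(0)=3, rec(1)=1, rec(2)=4, rec(3)=5, rec(4)=9, rec(5)=14, rec(6)=23, ..., rec(9)=97

Answer: 97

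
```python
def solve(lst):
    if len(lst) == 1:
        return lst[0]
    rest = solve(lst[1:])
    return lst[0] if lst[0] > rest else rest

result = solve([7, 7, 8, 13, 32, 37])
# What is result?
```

Recursive max over [7, 7, 8, 13, 32, 37] = 37

Answer: 37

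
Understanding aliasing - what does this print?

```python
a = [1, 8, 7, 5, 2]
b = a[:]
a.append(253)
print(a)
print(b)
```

Key concept: slice [:] creates copy.
Step by step:
`a = [1, 8, 7, 5, 2]` → a = [1, 8, 7, 5, 2]
`b = a[:]` → b = [1, 8, 7, 5, 2]
`a.append(253)` → a = [1, 8, 7, 5, 2, 253]
`print(a)` → prints [1, 8, 7, 5, 2, 253]
`print(b)` → prints [1, 8, 7, 5, 2]

Answer:
[1, 8, 7, 5, 2, 253]
[1, 8, 7, 5, 2]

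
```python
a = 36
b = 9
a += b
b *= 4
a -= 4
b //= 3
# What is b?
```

Trace:
`a = 36` → a = 36
`b = 9` → b = 9
`a += b` → a = 45
`b *= 4` → b = 36
`a -= 4` → a = 41
`b //= 3` → b = 12
So b = 12

Answer: 12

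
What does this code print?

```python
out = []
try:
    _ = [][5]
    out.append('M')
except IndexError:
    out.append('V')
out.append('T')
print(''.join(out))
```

Execution trace: 'V' (except IndexError) → 'T' (after the try/except). Output: VT

Answer: VT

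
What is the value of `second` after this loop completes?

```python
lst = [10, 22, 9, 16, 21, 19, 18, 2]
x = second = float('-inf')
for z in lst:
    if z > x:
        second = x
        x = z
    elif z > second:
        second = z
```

Second largest (with repeats) in [10, 22, 9, 16, 21, 19, 18, 2]
`second` takes the values: -inf → 10 → 16 → 21

Answer: 21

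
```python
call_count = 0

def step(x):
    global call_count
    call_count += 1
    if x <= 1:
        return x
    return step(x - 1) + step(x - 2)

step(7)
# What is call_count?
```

Calls(x) = 1 + Calls(x-1) + Calls(x-2); Calls(0)=Calls(1)=1. For x=7 this gives 41.

Answer: 41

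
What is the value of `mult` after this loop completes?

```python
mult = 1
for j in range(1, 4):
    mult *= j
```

3! = 6
`mult` takes the values: 1 → 2 → 6

Answer: 6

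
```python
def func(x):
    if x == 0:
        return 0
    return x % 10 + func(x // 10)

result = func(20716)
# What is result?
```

Sum of digits of 20716: 6 + 1 + 7 + 0 + 2 = 16

Answer: 16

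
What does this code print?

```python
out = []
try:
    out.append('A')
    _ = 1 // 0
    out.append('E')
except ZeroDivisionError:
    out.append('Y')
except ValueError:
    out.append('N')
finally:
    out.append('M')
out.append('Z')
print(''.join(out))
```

Execution trace: 'A' (try body) → 'Y' (except ZeroDivisionError) → 'M' (finally) → 'Z' (after the try/except). Output: AYMZ

Answer: AYMZ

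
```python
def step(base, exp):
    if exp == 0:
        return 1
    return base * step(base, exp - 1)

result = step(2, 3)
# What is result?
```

step(2, 3) = 2 * 2 * 2 = 8

Answer: 8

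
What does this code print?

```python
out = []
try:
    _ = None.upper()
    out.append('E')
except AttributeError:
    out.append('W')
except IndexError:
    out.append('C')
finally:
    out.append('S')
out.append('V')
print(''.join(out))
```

Execution trace: 'W' (except AttributeError) → 'S' (finally) → 'V' (after the try/except). Output: WSV

Answer: WSV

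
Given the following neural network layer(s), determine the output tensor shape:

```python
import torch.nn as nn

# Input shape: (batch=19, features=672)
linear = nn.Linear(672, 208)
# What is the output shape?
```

Input: (19, 672) -> Output: (19, 208)

Answer: (19, 208)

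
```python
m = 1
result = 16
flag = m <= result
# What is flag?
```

Trace:
`m = 1` → m = 1
`result = 16` → result = 16
`flag = m <= result` → flag = True
So flag = True

Answer: True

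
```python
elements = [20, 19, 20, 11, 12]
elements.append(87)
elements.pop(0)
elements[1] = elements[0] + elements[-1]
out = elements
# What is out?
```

Trace:
`elements = [20, 19, 20, 11, 12]` → elements = [20, 19, 20, 11, 12]
`elements.append(87)` → elements = [20, 19, 20, 11, 12, 87]
`elements.pop(0)` → elements = [19, 20, 11, 12, 87]
`elements[1] = elements[0] + elements[-1]` → elements = [19, 106, 11, 12, 87]
`out = elements` → out = [19, 106, 11, 12, 87]
So out = [19, 106, 11, 12, 87]

Answer: [19, 106, 11, 12, 87]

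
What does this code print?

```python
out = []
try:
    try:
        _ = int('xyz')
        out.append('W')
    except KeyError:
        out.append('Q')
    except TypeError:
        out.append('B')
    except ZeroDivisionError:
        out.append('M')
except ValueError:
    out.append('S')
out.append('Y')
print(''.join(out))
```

Execution trace: 'S' (outer except ValueError) → 'Y' (after the try/except). Output: SY

Answer: SY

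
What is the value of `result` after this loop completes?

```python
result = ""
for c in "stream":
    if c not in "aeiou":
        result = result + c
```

Remove vowels from 'stream'
`result` takes the values: "" → "s" → "st" → "str" → "strm"

Answer: "strm"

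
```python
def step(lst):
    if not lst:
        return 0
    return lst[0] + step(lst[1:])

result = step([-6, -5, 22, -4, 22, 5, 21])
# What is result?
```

(-6) + (-5) + 22 + (-4) + 22 + 5 + 21 + 0 = 55

Answer: 55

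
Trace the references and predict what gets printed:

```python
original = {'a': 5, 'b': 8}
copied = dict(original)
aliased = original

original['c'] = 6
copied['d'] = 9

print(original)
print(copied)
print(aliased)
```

Key concept: dict() creates copy, assignment creates alias.
Step by step:
`original = {'a': 5, 'b': 8}` → original = {'a': 5, 'b': 8}
`copied = dict(original)` → copied = {'a': 5, 'b': 8}
`aliased = original` → aliased = {'a': 5, 'b': 8} (same object as original)
`original['c'] = 6` → original = {'a': 5, 'b': 8, 'c': 6} (same object as aliased); aliased = {'a': 5, 'b': 8, 'c': 6} (same object as original)
`copied['d'] = 9` → copied = {'a': 5, 'b': 8, 'd': 9}
`print(original)` → prints {'a': 5, 'b': 8, 'c': 6}
`print(copied)` → prints {'a': 5, 'b': 8, 'd': 9}
`print(aliased)` → prints {'a': 5, 'b': 8, 'c': 6}

Answer:
{'a': 5, 'b': 8, 'c': 6}
{'a': 5, 'b': 8, 'd': 9}
{'a': 5, 'b': 8, 'c': 6}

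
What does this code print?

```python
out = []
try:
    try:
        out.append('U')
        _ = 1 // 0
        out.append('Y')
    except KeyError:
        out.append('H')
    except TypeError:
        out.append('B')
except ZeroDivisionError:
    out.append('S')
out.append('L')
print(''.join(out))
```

Execution trace: 'U' (try body) → 'S' (outer except ZeroDivisionError) → 'L' (after the try/except). Output: USL

Answer: USL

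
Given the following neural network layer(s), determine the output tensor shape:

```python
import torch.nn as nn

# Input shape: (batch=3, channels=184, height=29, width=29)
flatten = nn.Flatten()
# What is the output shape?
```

Input: (3, 184, 29, 29) -> Output: (3, 154744)

Answer: (3, 154744)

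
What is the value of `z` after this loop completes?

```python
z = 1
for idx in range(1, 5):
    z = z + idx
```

Start at 1, add 1 through 4
`z` takes the values: 1 → 2 → 4 → 7 → 11

Answer: 11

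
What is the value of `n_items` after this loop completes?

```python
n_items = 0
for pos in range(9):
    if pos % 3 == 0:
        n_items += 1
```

Count numbers divisible by 3 in range(9)
`n_items` takes the values: 0 → 1 → 2 → 3

Answer: 3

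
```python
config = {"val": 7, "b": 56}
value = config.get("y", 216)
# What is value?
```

Trace:
`config = {"val": 7, "b": 56}` → config = {'val': 7, 'b': 56}
`value = config.get("y", 216)` → value = 216
So value = 216

Answer: 216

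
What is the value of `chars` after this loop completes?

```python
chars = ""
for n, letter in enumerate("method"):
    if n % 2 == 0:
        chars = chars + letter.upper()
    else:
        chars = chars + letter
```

Uppercase even positions in 'method'
`chars` takes the values: "" → "M" → "Me" → "MeT" → "MeTh" → "MeThO" → "MeThOd"

Answer: "MeThOd"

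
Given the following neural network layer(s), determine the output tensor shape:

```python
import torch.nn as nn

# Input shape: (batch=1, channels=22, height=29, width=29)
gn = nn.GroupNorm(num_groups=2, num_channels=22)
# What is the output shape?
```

Input: (1, 22, 29, 29) -> Output: (1, 22, 29, 29)

Answer: (1, 22, 29, 29)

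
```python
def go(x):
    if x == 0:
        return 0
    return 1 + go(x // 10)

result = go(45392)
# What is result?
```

Count of digits of 45392: 5

Answer: 5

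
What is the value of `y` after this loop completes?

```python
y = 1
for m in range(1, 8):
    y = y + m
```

Start at 1, add 1 through 7
`y` takes the values: 1 → 2 → 4 → 7 → 11 → 16 → 22 → 29

Answer: 29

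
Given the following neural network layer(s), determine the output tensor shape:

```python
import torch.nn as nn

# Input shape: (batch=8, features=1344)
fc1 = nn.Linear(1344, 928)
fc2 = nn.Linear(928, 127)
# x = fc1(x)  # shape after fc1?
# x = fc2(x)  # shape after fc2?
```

Input: (8, 1344) -> after fc1: (8, 928) -> Output: (8, 127)

Answer: (8, 127)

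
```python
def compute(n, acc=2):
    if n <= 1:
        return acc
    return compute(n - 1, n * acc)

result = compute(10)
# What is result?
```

Accumulator trace (n, acc): (10, 2) -> (9, 20) -> (8, 180) -> (7, 1440) -> (6, 10080) -> (5, 60480) -> (4, 302400) -> (3, 1209600) -> (2, 3628800) -> (1, 7257600) -> return 7257600

Answer: 7257600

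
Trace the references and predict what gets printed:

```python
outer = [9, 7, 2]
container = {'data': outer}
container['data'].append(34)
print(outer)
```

Key concept: dict holds reference to list.
Step by step:
`outer = [9, 7, 2]` → outer = [9, 7, 2]
`container = {'data': outer}` → container = {'data': [9, 7, 2]}
`container['data'].append(34)` → outer = [9, 7, 2, 34]; container = {'data': [9, 7, 2, 34]}
`print(outer)` → prints [9, 7, 2, 34]

Answer: [9, 7, 2, 34]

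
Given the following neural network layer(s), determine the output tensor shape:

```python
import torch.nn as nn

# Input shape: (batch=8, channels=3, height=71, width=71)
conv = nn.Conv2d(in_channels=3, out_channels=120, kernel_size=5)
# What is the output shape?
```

Input: (8, 3, 71, 71) -> Output: (8, 120, 67, 67)

Answer: (8, 120, 67, 67)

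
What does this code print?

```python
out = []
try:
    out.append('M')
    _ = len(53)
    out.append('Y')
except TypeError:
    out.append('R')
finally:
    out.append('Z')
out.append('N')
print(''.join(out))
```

Execution trace: 'M' (try body) → 'R' (except TypeError) → 'Z' (finally) → 'N' (after the try/except). Output: MRZN

Answer: MRZN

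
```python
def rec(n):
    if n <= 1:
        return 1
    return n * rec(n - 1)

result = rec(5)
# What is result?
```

rec(5) = 5 * 4 * 3 * 2 * 1 = 120

Answer: 120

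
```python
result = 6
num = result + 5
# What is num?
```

Trace:
`result = 6` → result = 6
`num = result + 5` → num = 11
So num = 11

Answer: 11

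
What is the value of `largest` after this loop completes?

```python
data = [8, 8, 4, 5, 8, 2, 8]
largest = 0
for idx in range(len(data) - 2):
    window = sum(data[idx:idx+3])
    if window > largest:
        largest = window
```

Max sum of 3-element window in [8, 8, 4, 5, 8, 2, 8]
`largest` takes the values: 0 → 20

Answer: 20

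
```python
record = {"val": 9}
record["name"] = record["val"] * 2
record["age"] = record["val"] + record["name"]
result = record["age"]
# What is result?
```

Trace:
`record = {"val": 9}` → record = {'val': 9}
`record["name"] = record["val"] * 2` → record = {'val': 9, 'name': 18}
`record["age"] = record["val"] + record["name"]` → record = {'val': 9, 'name': 18, 'age': 27}
`result = record["age"]` → result = 27
So result = 27

Answer: 27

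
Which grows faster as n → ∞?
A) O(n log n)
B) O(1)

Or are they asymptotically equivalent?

O(n log n) vs O(1): Higher order terms dominate.

Answer: A) O(n log n) grows faster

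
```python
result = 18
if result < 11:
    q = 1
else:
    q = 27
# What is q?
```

Trace:
`result = 18` → result = 18
`if result < 11: ...` → result < 11 is False, take else branch → q = 27
So q = 27

Answer: 27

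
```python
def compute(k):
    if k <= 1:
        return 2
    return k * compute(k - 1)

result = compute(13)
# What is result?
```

compute(13) = 13 * 12 * 11 * 10 * 9 * 8 * 7 * 6 * 5 * 4 * 3 * 2 * 2 = 12454041600

Answer: 12454041600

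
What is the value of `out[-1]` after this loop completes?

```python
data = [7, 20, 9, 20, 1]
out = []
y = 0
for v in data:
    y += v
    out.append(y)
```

Cumulative sum ends at 57
`out` takes the values: [] → [7] → [7, 27] → [7, 27, 36] → [7, 27, 36, 56] → [7, 27, 36, 56, 57]
So `out[-1]` = 57

Answer: 57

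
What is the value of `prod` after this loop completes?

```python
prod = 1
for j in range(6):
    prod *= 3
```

3^6 = 729
`prod` takes the values: 1 → 3 → 9 → 27 → 81 → 243 → 729

Answer: 729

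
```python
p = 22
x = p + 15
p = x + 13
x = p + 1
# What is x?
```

Trace:
`p = 22` → p = 22
`x = p + 15` → x = 37
`p = x + 13` → p = 50
`x = p + 1` → x = 51
So x = 51

Answer: 51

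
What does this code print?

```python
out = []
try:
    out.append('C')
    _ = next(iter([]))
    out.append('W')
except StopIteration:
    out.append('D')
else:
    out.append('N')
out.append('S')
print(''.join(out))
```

Execution trace: 'C' (try body) → 'D' (except StopIteration) → 'S' (after the try/except). Output: CDS

Answer: CDS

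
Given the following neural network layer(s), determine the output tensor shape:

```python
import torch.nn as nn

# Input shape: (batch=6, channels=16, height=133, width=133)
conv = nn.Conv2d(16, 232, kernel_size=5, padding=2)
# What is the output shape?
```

Input: (6, 16, 133, 133) -> Output: (6, 232, 133, 133)

Answer: (6, 232, 133, 133)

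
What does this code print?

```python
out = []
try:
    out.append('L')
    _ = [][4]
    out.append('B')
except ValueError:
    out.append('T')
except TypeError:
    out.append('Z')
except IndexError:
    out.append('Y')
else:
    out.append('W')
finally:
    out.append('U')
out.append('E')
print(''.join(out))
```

Execution trace: 'L' (try body) → 'Y' (except IndexError) → 'U' (finally) → 'E' (after the try/except). Output: LYUE

Answer: LYUE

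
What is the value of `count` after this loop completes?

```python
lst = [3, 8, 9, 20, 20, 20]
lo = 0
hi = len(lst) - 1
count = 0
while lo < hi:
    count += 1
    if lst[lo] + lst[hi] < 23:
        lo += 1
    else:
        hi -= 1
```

Steps to find pair summing to 23
`count` takes the values: 0 → 1 → 2 → 3 → 4 → 5

Answer: 5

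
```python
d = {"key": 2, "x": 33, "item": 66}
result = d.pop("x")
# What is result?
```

Trace:
`d = {"key": 2, "x": 33, "item": 66}` → d = {'key': 2, 'x': 33, 'item': 66}
`result = d.pop("x")` → d = {'key': 2, 'item': 66}; result = 33
So result = 33

Answer: 33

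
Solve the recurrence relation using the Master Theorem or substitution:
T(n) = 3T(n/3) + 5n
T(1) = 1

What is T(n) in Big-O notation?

By Master Theorem: a=3, b=3, f(n)=5n. Since log_3(3) = 1 and f(n) = Θ(n^1), Case 2 applies. T(n) = O(n log n).

Answer: O(n log n)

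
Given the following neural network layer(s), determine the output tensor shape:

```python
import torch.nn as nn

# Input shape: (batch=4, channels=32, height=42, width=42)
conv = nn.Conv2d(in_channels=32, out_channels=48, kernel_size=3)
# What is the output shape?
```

Input: (4, 32, 42, 42) -> Output: (4, 48, 40, 40)

Answer: (4, 48, 40, 40)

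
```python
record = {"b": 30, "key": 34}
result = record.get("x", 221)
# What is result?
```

Trace:
`record = {"b": 30, "key": 34}` → record = {'b': 30, 'key': 34}
`result = record.get("x", 221)` → result = 221
So result = 221

Answer: 221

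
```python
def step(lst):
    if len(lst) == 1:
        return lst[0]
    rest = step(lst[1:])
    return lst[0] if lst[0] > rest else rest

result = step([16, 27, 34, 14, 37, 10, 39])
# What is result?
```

Recursive max over [16, 27, 34, 14, 37, 10, 39] = 39

Answer: 39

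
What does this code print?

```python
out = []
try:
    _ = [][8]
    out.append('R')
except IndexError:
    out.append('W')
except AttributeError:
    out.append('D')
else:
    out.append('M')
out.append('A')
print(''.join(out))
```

Execution trace: 'W' (except IndexError) → 'A' (after the try/except). Output: WA

Answer: WA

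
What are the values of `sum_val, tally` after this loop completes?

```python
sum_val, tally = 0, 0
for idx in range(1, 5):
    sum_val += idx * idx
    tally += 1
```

Sum of squares and count
`sum_val, tally` takes the values: (0, 0) → (1, 0) → (1, 1) → (5, 1) → (5, 2) → (14, 2) → (14, 3) → (30, 3) → (30, 4)

Answer: 30, 4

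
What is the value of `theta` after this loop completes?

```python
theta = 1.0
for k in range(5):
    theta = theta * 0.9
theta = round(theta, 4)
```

Exponential decay: 1.0 * 0.9^5
`theta` takes the values: 1.0 → 0.9 → 0.81 → 0.729 → 0.6561 → 0.59049 → 0.5905

Answer: 0.5905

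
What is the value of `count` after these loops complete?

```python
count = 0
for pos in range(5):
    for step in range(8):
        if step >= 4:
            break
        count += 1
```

Inner breaks at 4, outer runs 5 times
`count` takes the values: 0 → 1 → 2 → 3 → 4 → 5 → 6 → 7 → 8 → 9 → 10 → 11 → 12 → 13 → 14 → 15 → 16 → 17 → 18 → 19 → 20

Answer: 20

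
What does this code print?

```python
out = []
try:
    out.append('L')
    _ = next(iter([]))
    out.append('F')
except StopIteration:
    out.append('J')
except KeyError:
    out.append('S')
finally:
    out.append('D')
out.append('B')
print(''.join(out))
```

Execution trace: 'L' (try body) → 'J' (except StopIteration) → 'D' (finally) → 'B' (after the try/except). Output: LJDB

Answer: LJDB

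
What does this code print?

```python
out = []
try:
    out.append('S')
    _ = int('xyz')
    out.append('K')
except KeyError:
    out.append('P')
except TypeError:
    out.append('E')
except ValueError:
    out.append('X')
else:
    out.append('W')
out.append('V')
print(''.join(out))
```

Execution trace: 'S' (try body) → 'X' (except ValueError) → 'V' (after the try/except). Output: SXV

Answer: SXV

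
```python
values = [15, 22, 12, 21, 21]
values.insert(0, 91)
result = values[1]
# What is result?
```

Trace:
`values = [15, 22, 12, 21, 21]` → values = [15, 22, 12, 21, 21]
`values.insert(0, 91)` → values = [91, 15, 22, 12, 21, 21]
`result = values[1]` → result = 15
So result = 15

Answer: 15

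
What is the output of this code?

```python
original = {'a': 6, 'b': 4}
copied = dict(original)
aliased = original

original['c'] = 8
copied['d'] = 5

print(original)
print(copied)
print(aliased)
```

Key concept: dict() creates copy, assignment creates alias.
Step by step:
`original = {'a': 6, 'b': 4}` → original = {'a': 6, 'b': 4}
`copied = dict(original)` → copied = {'a': 6, 'b': 4}
`aliased = original` → aliased = {'a': 6, 'b': 4} (same object as original)
`original['c'] = 8` → original = {'a': 6, 'b': 4, 'c': 8} (same object as aliased); aliased = {'a': 6, 'b': 4, 'c': 8} (same object as original)
`copied['d'] = 5` → copied = {'a': 6, 'b': 4, 'd': 5}
`print(original)` → prints {'a': 6, 'b': 4, 'c': 8}
`print(copied)` → prints {'a': 6, 'b': 4, 'd': 5}
`print(aliased)` → prints {'a': 6, 'b': 4, 'c': 8}

Answer:
{'a': 6, 'b': 4, 'c': 8}
{'a': 6, 'b': 4, 'd': 5}
{'a': 6, 'b': 4, 'c': 8}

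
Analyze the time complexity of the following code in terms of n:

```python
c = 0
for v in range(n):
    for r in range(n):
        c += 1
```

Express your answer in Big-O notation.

Each loop level contributes: n × n. Multiplying the contributions gives O(n^2).

Answer: O(n^2)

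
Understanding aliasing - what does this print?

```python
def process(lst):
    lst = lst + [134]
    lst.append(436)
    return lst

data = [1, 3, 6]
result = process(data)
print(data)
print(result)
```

Key concept: rebinding parameter vs mutation.
Step by step:
`data = [1, 3, 6]` → data = [1, 3, 6]
`result = process(data)` → result = [1, 3, 6, 134, 436]
`print(data)` → prints [1, 3, 6]
`print(result)` → prints [1, 3, 6, 134, 436]

Answer:
[1, 3, 6]
[1, 3, 6, 134, 436]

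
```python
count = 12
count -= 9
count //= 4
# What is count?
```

Trace:
`count = 12` → count = 12
`count -= 9` → count = 3
`count //= 4` → count = 0
So count = 0

Answer: 0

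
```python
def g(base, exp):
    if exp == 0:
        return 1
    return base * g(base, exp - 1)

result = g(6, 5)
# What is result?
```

g(6, 5) = 6 * 6 * 6 * 6 * 6 = 7776

Answer: 7776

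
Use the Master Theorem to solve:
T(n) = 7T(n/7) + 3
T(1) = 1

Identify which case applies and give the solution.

a=7, b=7, f(n)=3. log_7(7) = 1. Since c=0 < 1, Case 1 applies: T(n) = Θ(n^log_b(a)) = O(n).

Answer: O(n) - Case 1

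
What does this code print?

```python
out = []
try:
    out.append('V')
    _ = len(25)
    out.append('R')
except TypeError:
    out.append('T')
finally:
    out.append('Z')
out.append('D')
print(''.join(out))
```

Execution trace: 'V' (try body) → 'T' (except TypeError) → 'Z' (finally) → 'D' (after the try/except). Output: VTZD

Answer: VTZD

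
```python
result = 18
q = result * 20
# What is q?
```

Trace:
`result = 18` → result = 18
`q = result * 20` → q = 360
So q = 360

Answer: 360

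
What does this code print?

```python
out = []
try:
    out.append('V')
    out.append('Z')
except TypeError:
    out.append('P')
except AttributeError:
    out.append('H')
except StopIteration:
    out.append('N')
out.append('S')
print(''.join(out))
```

Execution trace: 'V' (try body) → 'Z' (try body, no exception) → 'S' (after the try/except). Output: VZS

Answer: VZS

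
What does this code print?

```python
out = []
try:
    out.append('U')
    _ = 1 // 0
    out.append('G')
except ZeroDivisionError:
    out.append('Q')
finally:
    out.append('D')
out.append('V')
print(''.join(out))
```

Execution trace: 'U' (try body) → 'Q' (except ZeroDivisionError) → 'D' (finally) → 'V' (after the try/except). Output: UQDV

Answer: UQDV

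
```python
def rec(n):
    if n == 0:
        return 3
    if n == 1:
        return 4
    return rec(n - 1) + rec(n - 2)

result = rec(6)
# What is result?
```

Build up from base cases: rec(0)=3, rec(1)=4, rec(2)=7, rec(3)=11, rec(4)=18, rec(5)=29, rec(6)=47

Answer: 47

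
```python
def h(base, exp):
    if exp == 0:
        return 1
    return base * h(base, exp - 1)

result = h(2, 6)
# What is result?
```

h(2, 6) = 2 * 2 * 2 * 2 * 2 * 2 = 64

Answer: 64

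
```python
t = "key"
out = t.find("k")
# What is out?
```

Trace:
`t = "key"` → t = 'key'
`out = t.find("k")` → out = 0
So out = 0

Answer: 0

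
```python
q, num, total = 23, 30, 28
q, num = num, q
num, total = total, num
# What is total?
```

Trace:
`q, num, total = 23, 30, 28` → q = 23; num = 30; total = 28
`q, num = num, q` → q = 30; num = 23
`num, total = total, num` → num = 28; total = 23
So total = 23

Answer: 23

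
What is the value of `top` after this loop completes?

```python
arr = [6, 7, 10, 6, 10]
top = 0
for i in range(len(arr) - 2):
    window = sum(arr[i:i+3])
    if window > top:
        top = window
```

Max sum of 3-element window in [6, 7, 10, 6, 10]
`top` takes the values: 0 → 23 → 26

Answer: 26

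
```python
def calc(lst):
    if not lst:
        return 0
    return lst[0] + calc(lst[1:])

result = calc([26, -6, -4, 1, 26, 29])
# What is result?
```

26 + (-6) + (-4) + 1 + 26 + 29 + 0 = 72

Answer: 72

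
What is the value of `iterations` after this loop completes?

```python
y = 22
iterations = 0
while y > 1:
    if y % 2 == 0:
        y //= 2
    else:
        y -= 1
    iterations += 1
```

Steps to reduce 22 to 1
`iterations` takes the values: 0 → 1 → 2 → 3 → 4 → 5 → 6

Answer: 6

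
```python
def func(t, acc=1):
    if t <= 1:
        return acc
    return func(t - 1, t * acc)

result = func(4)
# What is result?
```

Accumulator trace (n, acc): (4, 1) -> (3, 4) -> (2, 12) -> (1, 24) -> return 24

Answer: 24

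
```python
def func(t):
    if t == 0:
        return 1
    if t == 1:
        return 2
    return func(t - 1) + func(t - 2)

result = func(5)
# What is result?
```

Build up from base cases: func(0)=1, func(1)=2, func(2)=3, func(3)=5, func(4)=8, func(5)=13

Answer: 13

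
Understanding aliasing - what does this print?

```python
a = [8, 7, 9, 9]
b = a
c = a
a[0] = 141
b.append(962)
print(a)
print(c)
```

Key concept: multiple aliases.
Step by step:
`a = [8, 7, 9, 9]` → a = [8, 7, 9, 9]
`b = a` → b = [8, 7, 9, 9] (same object as a)
`c = a` → c = [8, 7, 9, 9] (same object as a, b)
`a[0] = 141` → a = [141, 7, 9, 9] (same object as b, c); b = [141, 7, 9, 9] (same object as a, c); c = [141, 7, 9, 9] (same object as a, b)
`b.append(962)` → a = [141, 7, 9, 9, 962] (same object as b, c); b = [141, 7, 9, 9, 962] (same object as a, c); c = [141, 7, 9, 9, 962] (same object as a, b)
`print(a)` → prints [141, 7, 9, 9, 962]
`print(c)` → prints [141, 7, 9, 9, 962]

Answer:
[141, 7, 9, 9, 962]
[141, 7, 9, 9, 962]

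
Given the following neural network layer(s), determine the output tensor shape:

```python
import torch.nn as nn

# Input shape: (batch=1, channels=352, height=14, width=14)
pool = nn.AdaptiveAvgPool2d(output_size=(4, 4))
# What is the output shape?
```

Input: (1, 352, 14, 14) -> Output: (1, 352, 4, 4)

Answer: (1, 352, 4, 4)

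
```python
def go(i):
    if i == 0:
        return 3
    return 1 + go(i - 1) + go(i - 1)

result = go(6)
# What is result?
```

go(i) = 1 + 2·go(i-1), go(0)=3. Closed form: (3+1)·2^6 - 1 = 255.

Answer: 255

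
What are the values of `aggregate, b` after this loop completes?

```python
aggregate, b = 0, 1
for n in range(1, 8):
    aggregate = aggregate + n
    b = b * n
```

Sum and factorial of 1 to 7
`aggregate, b` takes the values: (0, 1) → (1, 1) → (3, 1) → (3, 2) → (6, 2) → (6, 6) → (10, 6) → (10, 24) → (15, 24) → (15, 120) → (21, 120) → (21, 720) → (28, 720) → (28, 5040)

Answer: 28, 5040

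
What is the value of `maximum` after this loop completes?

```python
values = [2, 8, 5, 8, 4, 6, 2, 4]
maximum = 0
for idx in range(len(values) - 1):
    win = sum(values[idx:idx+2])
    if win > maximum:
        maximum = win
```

Max sum of 2-element window in [2, 8, 5, 8, 4, 6, 2, 4]
`maximum` takes the values: 0 → 10 → 13

Answer: 13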